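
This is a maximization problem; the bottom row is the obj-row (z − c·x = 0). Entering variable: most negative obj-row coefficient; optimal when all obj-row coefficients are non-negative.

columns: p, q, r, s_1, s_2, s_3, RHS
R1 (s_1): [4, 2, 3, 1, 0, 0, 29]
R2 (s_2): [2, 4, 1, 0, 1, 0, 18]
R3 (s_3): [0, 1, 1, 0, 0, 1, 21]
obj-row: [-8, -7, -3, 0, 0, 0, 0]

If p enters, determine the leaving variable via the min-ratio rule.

s_1

Column p entries and ratios — s_1: 29/4 = 29/4; s_2: 18/2 = 9; s_3: 0 ≤ 0, skip.
Smallest ratio is 29/4 in the row of s_1, so s_1 leaves.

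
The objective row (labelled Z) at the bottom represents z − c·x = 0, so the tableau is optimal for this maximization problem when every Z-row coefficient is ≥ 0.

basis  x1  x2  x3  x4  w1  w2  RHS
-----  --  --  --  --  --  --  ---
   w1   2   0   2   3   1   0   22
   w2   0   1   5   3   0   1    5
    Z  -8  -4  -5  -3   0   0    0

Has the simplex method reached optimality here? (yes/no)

The Z-row has a negative entry -8 in column x1, so it is not optimal.

no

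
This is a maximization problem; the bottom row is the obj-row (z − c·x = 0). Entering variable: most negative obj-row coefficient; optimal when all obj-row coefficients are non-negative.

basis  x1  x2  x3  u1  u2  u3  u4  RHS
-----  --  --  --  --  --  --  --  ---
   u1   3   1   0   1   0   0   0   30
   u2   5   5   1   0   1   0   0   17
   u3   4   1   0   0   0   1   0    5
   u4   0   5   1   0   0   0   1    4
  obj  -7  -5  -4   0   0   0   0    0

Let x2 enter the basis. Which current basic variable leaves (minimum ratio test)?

Column x2 entries and ratios — u1: 30/1 = 30; u2: 17/5 = 17/5; u3: 5/1 = 5; u4: 4/5 = 4/5.
Smallest ratio is 4/5 in the row of u4, so u4 leaves.

u4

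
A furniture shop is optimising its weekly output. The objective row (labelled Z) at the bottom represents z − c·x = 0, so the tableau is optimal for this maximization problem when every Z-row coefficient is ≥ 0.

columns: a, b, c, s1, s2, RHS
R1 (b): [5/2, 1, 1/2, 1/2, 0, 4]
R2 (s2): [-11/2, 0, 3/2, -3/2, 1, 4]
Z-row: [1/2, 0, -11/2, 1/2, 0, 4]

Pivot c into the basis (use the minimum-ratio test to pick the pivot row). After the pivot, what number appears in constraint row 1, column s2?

Ratio test on column c — row 1: 4/(1/2) = 8; row 2: 4/(3/2) = 8/3. Minimum is 8/3 at row 2 (s2 leaves); pivot element 3/2.
Divide row 2 by 3/2; eliminate column c from the other rows.
Row 1 update in column s2: 0 − (1/2)·(2/3) = -1/3.

-1/3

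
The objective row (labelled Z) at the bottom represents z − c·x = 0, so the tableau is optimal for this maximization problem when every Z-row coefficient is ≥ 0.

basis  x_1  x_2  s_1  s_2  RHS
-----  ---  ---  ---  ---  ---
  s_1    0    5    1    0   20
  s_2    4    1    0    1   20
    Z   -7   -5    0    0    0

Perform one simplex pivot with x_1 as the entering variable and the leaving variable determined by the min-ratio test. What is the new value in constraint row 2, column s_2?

1/4

Ratio test on column x_1 — row 1: entry 0 ≤ 0; row 2: 20/4 = 5. Minimum is 5 at row 2 (s_2 leaves); pivot element 4.
Divide row 2 by 4; eliminate column x_1 from the other rows.
In the new row 2, the s_2 entry is the old entry divided by the pivot: 1/4 = 1/4.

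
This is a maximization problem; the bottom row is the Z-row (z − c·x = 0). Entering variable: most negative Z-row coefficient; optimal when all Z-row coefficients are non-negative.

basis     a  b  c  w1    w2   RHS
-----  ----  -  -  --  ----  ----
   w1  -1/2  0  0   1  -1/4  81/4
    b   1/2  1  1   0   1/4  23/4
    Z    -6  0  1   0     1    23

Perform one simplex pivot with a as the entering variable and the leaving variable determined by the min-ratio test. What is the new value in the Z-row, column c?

13

Ratio test on column a — row 1: entry -1/2 ≤ 0; row 2: (23/4)/(1/2) = 23/2. Minimum is 23/2 at row 2 (b leaves); pivot element 1/2.
Divide row 2 by 1/2; eliminate column a from the other rows.
Z-row update in column c: 1 − (-6)·2 = 13.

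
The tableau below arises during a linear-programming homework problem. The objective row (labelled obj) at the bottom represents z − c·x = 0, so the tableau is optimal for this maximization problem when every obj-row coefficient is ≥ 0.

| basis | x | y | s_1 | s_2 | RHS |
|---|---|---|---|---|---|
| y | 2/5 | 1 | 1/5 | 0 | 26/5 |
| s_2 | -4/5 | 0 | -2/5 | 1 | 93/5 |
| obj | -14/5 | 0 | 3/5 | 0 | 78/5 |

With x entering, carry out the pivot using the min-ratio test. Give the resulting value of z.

52

Ratio test on column x — row 1: (26/5)/(2/5) = 13; row 2: entry -4/5 ≤ 0. Minimum is 13 at row 1 (y leaves); pivot element 2/5.
Pivot on row 1; the obj-row RHS becomes 78/5 − (-14/5)·13 = 52.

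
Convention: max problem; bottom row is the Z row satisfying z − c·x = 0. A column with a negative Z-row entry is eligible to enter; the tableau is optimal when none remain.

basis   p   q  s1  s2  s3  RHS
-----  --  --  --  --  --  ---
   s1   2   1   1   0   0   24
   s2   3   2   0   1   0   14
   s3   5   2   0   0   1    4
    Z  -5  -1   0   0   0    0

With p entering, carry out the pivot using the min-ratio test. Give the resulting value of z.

Ratio test on column p — row 1: 24/2 = 12; row 2: 14/3 = 14/3; row 3: 4/5 = 4/5. Minimum is 4/5 at row 3 (s3 leaves); pivot element 5.
Pivot on row 3; the Z-row RHS becomes 0 − (-5)·(4/5) = 4.

4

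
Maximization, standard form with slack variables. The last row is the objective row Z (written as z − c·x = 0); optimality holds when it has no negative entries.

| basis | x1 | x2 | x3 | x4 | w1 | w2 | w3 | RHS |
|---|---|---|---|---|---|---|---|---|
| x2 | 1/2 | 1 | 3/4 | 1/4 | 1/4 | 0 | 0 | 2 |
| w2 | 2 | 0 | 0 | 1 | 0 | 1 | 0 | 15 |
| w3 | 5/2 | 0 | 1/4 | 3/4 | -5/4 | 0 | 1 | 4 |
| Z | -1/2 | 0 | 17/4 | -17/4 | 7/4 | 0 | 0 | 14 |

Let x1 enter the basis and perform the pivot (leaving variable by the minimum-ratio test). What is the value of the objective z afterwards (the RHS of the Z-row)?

Ratio test on column x1 — row 1: 2/(1/2) = 4; row 2: 15/2 = 15/2; row 3: 4/(5/2) = 8/5. Minimum is 8/5 at row 3 (w3 leaves); pivot element 5/2.
Pivot on row 3; the Z-row RHS becomes 14 − (-1/2)·(8/5) = 74/5.

74/5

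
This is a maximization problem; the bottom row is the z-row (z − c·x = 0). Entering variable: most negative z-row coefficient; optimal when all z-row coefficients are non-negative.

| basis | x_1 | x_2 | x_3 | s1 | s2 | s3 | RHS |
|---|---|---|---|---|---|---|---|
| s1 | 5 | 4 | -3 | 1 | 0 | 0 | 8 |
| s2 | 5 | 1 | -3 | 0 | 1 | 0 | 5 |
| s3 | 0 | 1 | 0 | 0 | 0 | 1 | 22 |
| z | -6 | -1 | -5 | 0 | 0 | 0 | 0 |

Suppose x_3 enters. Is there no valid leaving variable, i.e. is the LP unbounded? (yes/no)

Every constraint-row entry in column x_3 is ≤ 0, so increasing x_3 is unbounded.

yes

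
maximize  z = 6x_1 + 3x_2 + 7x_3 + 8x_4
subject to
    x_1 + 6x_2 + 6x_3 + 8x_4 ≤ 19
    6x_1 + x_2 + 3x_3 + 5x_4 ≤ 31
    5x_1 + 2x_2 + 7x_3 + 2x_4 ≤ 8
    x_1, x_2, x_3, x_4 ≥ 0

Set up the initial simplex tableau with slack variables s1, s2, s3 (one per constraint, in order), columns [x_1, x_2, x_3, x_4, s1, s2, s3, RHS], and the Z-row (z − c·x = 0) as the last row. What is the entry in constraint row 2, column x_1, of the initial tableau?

6

Constraint 2 has coefficient 6 on x_1.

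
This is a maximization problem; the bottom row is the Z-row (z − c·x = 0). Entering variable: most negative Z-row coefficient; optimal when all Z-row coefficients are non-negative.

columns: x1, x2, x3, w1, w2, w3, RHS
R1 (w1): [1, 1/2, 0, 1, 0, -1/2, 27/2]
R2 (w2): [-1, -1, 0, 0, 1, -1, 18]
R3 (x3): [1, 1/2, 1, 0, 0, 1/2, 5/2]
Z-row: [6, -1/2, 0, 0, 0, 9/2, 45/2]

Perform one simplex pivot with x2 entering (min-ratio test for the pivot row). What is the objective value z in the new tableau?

25

Ratio test on column x2 — row 1: (27/2)/(1/2) = 27; row 2: entry -1 ≤ 0; row 3: (5/2)/(1/2) = 5. Minimum is 5 at row 3 (x3 leaves); pivot element 1/2.
Pivot on row 3; the Z-row RHS becomes 45/2 − (-1/2)·5 = 25.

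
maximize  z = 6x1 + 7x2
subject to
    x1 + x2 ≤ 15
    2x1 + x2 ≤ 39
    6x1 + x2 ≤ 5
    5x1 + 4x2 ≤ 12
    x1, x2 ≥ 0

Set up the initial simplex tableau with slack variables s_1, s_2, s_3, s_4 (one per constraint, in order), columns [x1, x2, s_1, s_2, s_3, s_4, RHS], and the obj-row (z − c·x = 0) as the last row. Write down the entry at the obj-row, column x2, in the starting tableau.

-7

The obj-row carries the negated objective coefficients: the x2 entry is -7.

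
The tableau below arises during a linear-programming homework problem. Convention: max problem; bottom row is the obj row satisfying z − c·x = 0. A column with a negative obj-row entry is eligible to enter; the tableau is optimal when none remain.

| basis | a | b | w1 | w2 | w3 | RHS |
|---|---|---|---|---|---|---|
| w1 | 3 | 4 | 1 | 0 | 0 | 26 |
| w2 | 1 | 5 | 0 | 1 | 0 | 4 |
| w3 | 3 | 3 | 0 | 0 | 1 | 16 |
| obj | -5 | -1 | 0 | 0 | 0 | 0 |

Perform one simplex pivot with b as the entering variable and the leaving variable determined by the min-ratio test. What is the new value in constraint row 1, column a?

Ratio test on column b — row 1: 26/4 = 13/2; row 2: 4/5 = 4/5; row 3: 16/3 = 16/3. Minimum is 4/5 at row 2 (w2 leaves); pivot element 5.
Divide row 2 by 5; eliminate column b from the other rows.
Row 1 update in column a: 3 − 4·(1/5) = 11/5.

11/5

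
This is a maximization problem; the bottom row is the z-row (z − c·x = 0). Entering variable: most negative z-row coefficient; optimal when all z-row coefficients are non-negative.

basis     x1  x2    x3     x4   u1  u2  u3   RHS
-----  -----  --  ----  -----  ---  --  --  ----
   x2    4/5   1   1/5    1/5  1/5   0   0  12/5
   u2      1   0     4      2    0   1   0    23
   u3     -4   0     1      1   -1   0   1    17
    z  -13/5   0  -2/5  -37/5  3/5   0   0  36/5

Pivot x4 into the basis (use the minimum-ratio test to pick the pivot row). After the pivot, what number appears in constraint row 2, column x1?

1/2

Ratio test on column x4 — row 1: (12/5)/(1/5) = 12; row 2: 23/2 = 23/2; row 3: 17/1 = 17. Minimum is 23/2 at row 2 (u2 leaves); pivot element 2.
Divide row 2 by 2; eliminate column x4 from the other rows.
In the new row 2, the x1 entry is the old entry divided by the pivot: 1/2 = 1/2.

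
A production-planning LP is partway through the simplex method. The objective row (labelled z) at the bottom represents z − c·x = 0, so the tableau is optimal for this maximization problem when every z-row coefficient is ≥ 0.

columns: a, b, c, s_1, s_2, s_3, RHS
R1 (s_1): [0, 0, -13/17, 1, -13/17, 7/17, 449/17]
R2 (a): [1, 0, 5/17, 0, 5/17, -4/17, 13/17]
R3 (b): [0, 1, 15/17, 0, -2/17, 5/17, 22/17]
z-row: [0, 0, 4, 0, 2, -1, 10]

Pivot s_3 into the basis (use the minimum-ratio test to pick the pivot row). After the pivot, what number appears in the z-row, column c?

7

Ratio test on column s_3 — row 1: (449/17)/(7/17) = 449/7; row 2: entry -4/17 ≤ 0; row 3: (22/17)/(5/17) = 22/5. Minimum is 22/5 at row 3 (b leaves); pivot element 5/17.
Divide row 3 by 5/17; eliminate column s_3 from the other rows.
z-row update in column c: 4 − (-1)·3 = 7.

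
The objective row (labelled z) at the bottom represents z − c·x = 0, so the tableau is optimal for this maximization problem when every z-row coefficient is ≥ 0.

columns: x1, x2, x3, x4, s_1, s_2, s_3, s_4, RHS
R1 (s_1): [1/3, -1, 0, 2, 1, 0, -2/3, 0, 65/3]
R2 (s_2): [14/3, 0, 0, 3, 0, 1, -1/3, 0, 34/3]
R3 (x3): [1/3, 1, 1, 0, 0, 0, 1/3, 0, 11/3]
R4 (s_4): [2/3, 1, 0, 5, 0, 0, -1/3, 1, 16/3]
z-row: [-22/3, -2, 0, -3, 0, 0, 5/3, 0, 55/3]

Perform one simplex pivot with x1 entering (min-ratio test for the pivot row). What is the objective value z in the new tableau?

253/7

Ratio test on column x1 — row 1: (65/3)/(1/3) = 65; row 2: (34/3)/(14/3) = 17/7; row 3: (11/3)/(1/3) = 11; row 4: (16/3)/(2/3) = 8. Minimum is 17/7 at row 2 (s_2 leaves); pivot element 14/3.
Pivot on row 2; the z-row RHS becomes 55/3 − (-22/3)·(17/7) = 253/7.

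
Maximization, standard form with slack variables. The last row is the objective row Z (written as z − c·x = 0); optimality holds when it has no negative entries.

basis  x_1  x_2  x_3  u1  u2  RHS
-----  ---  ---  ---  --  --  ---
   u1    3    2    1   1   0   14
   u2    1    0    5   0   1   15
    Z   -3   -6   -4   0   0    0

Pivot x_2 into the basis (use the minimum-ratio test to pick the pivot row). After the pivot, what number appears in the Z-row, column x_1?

6

Ratio test on column x_2 — row 1: 14/2 = 7; row 2: entry 0 ≤ 0. Minimum is 7 at row 1 (u1 leaves); pivot element 2.
Divide row 1 by 2; eliminate column x_2 from the other rows.
Z-row update in column x_1: -3 − (-6)·(3/2) = 6.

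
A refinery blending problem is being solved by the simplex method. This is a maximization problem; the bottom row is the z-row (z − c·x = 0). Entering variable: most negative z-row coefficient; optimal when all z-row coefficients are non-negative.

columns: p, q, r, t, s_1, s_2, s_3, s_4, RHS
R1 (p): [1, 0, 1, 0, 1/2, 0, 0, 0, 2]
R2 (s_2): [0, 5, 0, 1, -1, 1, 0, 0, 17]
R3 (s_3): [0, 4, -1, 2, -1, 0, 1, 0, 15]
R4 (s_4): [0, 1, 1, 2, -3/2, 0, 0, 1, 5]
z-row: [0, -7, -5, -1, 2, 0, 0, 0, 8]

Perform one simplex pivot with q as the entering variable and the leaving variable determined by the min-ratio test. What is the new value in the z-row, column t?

2/5

Ratio test on column q — row 1: entry 0 ≤ 0; row 2: 17/5 = 17/5; row 3: 15/4 = 15/4; row 4: 5/1 = 5. Minimum is 17/5 at row 2 (s_2 leaves); pivot element 5.
Divide row 2 by 5; eliminate column q from the other rows.
z-row update in column t: -1 − (-7)·(1/5) = 2/5.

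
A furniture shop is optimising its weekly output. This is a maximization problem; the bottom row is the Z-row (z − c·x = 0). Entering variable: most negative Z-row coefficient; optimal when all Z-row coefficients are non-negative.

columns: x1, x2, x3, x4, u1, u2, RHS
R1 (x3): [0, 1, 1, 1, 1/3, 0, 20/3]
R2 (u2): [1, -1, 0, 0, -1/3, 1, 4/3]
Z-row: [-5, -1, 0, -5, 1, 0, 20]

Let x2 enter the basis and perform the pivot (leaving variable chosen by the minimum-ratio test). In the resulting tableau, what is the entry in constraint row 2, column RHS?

Ratio test on column x2 — row 1: (20/3)/1 = 20/3; row 2: entry -1 ≤ 0. Minimum is 20/3 at row 1 (x3 leaves); pivot element 1.
Divide row 1 by 1; eliminate column x2 from the other rows.
Row 2 update in column RHS: 4/3 − (-1)·(20/3) = 8.

8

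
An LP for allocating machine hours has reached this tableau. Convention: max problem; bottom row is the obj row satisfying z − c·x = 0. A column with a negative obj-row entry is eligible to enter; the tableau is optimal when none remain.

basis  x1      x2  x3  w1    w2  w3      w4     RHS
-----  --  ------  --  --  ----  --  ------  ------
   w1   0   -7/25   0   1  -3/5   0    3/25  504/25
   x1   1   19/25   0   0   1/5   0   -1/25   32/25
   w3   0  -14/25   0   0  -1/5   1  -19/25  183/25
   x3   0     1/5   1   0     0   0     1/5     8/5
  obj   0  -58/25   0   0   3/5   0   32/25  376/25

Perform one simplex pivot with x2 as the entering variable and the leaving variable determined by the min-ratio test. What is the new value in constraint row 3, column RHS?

Ratio test on column x2 — row 1: entry -7/25 ≤ 0; row 2: (32/25)/(19/25) = 32/19; row 3: entry -14/25 ≤ 0; row 4: (8/5)/(1/5) = 8. Minimum is 32/19 at row 2 (x1 leaves); pivot element 19/25.
Divide row 2 by 19/25; eliminate column x2 from the other rows.
Row 3 update in column RHS: 183/25 − (-14/25)·(32/19) = 157/19.

157/19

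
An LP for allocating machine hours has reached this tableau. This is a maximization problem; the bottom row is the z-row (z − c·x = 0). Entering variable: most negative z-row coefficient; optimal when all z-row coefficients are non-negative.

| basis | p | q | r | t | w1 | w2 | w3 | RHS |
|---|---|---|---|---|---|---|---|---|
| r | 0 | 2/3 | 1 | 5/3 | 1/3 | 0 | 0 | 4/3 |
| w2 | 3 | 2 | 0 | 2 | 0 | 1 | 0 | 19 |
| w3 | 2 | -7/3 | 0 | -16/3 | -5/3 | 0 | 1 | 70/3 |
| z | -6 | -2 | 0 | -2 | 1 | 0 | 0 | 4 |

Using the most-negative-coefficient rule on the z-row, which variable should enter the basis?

p

Negative z-row entries: p: -6, q: -2, t: -2.
The most negative is -6 in column p, so p enters.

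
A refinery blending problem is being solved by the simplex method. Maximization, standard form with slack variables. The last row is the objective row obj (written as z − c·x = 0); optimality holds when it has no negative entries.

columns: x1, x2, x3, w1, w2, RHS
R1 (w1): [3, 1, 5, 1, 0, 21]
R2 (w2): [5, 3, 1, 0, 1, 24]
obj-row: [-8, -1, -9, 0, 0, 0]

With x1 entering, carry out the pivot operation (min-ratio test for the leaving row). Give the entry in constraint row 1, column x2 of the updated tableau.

-4/5

Ratio test on column x1 — row 1: 21/3 = 7; row 2: 24/5 = 24/5. Minimum is 24/5 at row 2 (w2 leaves); pivot element 5.
Divide row 2 by 5; eliminate column x1 from the other rows.
Row 1 update in column x2: 1 − 3·(3/5) = -4/5.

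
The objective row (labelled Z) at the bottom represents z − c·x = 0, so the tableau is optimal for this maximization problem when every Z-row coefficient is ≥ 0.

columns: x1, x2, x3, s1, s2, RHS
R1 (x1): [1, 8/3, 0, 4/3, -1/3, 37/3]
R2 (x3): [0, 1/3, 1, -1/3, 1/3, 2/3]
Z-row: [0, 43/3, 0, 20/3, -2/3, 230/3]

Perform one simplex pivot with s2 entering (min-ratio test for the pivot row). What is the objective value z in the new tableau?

78

Ratio test on column s2 — row 1: entry -1/3 ≤ 0; row 2: (2/3)/(1/3) = 2. Minimum is 2 at row 2 (x3 leaves); pivot element 1/3.
Pivot on row 2; the Z-row RHS becomes 230/3 − (-2/3)·2 = 78.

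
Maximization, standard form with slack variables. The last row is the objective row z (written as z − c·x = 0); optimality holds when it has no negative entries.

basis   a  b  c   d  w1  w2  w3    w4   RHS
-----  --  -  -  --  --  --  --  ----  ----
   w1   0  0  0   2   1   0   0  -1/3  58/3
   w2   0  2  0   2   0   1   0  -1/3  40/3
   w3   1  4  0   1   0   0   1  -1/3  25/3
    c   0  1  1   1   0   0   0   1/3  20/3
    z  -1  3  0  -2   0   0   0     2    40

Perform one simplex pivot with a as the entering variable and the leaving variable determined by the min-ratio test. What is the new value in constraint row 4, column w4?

Ratio test on column a — row 1: entry 0 ≤ 0; row 2: entry 0 ≤ 0; row 3: (25/3)/1 = 25/3; row 4: entry 0 ≤ 0. Minimum is 25/3 at row 3 (w3 leaves); pivot element 1.
Divide row 3 by 1; eliminate column a from the other rows.
Row 4 update in column w4: 1/3 − 0·(-1/3) = 1/3.

1/3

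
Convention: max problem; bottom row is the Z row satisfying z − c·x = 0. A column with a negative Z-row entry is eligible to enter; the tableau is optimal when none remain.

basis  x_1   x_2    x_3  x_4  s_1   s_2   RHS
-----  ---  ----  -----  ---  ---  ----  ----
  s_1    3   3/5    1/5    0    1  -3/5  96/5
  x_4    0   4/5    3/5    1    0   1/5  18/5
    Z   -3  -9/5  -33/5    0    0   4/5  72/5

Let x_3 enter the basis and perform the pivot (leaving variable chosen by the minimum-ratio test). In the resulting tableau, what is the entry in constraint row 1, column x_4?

-1/3

Ratio test on column x_3 — row 1: (96/5)/(1/5) = 96; row 2: (18/5)/(3/5) = 6. Minimum is 6 at row 2 (x_4 leaves); pivot element 3/5.
Divide row 2 by 3/5; eliminate column x_3 from the other rows.
Row 1 update in column x_4: 0 − (1/5)·(5/3) = -1/3.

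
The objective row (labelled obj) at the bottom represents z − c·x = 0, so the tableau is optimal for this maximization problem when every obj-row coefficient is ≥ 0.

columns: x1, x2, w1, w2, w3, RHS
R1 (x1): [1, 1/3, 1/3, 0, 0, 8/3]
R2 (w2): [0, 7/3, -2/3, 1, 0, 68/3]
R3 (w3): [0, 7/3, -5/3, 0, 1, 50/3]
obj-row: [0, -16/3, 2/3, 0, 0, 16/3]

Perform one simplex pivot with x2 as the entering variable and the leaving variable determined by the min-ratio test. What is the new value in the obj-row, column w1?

Ratio test on column x2 — row 1: (8/3)/(1/3) = 8; row 2: (68/3)/(7/3) = 68/7; row 3: (50/3)/(7/3) = 50/7. Minimum is 50/7 at row 3 (w3 leaves); pivot element 7/3.
Divide row 3 by 7/3; eliminate column x2 from the other rows.
obj-row update in column w1: 2/3 − (-16/3)·(-5/7) = -22/7.

-22/7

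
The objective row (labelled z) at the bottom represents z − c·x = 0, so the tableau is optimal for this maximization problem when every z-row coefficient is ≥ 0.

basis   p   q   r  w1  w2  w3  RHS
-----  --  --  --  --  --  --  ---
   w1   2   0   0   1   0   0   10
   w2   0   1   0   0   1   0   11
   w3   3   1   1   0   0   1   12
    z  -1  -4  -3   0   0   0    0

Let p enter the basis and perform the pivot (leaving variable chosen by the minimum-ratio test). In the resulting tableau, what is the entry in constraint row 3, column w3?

1/3

Ratio test on column p — row 1: 10/2 = 5; row 2: entry 0 ≤ 0; row 3: 12/3 = 4. Minimum is 4 at row 3 (w3 leaves); pivot element 3.
Divide row 3 by 3; eliminate column p from the other rows.
In the new row 3, the w3 entry is the old entry divided by the pivot: 1/3 = 1/3.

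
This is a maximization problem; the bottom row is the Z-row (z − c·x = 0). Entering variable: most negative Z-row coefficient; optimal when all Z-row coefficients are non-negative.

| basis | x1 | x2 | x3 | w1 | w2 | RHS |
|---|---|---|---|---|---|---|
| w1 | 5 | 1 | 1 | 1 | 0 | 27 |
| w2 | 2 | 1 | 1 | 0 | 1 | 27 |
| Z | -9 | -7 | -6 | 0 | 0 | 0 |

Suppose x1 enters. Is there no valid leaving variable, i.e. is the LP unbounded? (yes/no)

Column x1 has positive entries in row(s) 1, 2, so the ratio test bounds it — not unbounded.

no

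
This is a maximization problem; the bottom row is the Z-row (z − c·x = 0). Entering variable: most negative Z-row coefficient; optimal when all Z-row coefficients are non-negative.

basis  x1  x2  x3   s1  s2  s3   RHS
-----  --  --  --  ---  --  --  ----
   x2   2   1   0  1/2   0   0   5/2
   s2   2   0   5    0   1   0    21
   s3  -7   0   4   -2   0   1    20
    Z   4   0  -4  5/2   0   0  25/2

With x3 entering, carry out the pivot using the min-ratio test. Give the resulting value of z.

293/10

Ratio test on column x3 — row 1: entry 0 ≤ 0; row 2: 21/5 = 21/5; row 3: 20/4 = 5. Minimum is 21/5 at row 2 (s2 leaves); pivot element 5.
Pivot on row 2; the Z-row RHS becomes 25/2 − (-4)·(21/5) = 293/10.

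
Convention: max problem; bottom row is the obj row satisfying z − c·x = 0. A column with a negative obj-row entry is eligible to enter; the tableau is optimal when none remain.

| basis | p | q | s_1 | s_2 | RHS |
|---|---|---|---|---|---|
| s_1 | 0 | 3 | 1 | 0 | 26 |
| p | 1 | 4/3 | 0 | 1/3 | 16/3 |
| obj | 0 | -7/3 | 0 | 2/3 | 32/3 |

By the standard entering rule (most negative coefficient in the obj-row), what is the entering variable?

Negative obj-row entries: q: -7/3.
The most negative is -7/3 in column q, so q enters.

q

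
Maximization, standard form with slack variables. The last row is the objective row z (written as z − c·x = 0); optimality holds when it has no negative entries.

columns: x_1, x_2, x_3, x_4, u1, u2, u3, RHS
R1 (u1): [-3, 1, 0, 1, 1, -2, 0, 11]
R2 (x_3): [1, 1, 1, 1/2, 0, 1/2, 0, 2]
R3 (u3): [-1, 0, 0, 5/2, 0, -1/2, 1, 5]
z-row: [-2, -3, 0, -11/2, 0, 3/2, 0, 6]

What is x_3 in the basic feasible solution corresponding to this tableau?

2

x_3 is basic (row 2); its value is the RHS of that row, 2.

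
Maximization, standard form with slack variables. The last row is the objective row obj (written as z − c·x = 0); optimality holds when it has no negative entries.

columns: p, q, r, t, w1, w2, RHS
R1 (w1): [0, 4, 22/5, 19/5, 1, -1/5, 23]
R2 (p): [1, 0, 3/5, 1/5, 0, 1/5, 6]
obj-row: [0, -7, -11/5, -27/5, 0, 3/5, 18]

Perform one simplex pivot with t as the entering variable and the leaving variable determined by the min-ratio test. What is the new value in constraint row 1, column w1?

5/19

Ratio test on column t — row 1: 23/(19/5) = 115/19; row 2: 6/(1/5) = 30. Minimum is 115/19 at row 1 (w1 leaves); pivot element 19/5.
Divide row 1 by 19/5; eliminate column t from the other rows.
In the new row 1, the w1 entry is the old entry divided by the pivot: 1/(19/5) = 5/19.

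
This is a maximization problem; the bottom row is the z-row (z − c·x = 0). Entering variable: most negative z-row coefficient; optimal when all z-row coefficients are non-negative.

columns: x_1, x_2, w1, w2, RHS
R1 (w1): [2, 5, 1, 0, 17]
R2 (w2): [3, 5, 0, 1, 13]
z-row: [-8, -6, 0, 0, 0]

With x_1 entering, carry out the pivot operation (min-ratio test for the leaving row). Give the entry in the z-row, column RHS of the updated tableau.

Ratio test on column x_1 — row 1: 17/2 = 17/2; row 2: 13/3 = 13/3. Minimum is 13/3 at row 2 (w2 leaves); pivot element 3.
Divide row 2 by 3; eliminate column x_1 from the other rows.
z-row update in column RHS: 0 − (-8)·(13/3) = 104/3.

104/3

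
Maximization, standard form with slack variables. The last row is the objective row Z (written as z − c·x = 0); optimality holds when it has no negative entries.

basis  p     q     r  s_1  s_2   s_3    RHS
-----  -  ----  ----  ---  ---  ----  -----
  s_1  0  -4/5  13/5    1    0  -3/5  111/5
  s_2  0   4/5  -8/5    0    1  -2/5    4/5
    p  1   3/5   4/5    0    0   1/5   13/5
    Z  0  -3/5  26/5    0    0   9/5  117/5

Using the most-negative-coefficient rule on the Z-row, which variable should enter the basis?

Negative Z-row entries: q: -3/5.
The most negative is -3/5 in column q, so q enters.

q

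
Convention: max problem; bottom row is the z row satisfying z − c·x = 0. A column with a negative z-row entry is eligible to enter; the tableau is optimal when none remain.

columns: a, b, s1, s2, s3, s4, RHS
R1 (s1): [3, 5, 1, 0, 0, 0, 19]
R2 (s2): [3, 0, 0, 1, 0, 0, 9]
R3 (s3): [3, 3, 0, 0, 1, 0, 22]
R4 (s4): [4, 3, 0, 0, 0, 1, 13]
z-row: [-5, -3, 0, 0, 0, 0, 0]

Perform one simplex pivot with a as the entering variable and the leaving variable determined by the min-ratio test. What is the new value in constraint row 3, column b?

Ratio test on column a — row 1: 19/3 = 19/3; row 2: 9/3 = 3; row 3: 22/3 = 22/3; row 4: 13/4 = 13/4. Minimum is 3 at row 2 (s2 leaves); pivot element 3.
Divide row 2 by 3; eliminate column a from the other rows.
Row 3 update in column b: 3 − 3·0 = 3.

3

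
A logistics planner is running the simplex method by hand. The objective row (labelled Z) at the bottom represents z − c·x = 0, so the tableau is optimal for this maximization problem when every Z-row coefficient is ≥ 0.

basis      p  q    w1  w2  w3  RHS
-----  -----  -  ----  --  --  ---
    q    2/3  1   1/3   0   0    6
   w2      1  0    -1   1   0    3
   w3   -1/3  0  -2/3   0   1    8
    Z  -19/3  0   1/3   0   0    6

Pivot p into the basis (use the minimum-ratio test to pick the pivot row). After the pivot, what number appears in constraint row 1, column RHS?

Ratio test on column p — row 1: 6/(2/3) = 9; row 2: 3/1 = 3; row 3: entry -1/3 ≤ 0. Minimum is 3 at row 2 (w2 leaves); pivot element 1.
Divide row 2 by 1; eliminate column p from the other rows.
Row 1 update in column RHS: 6 − (2/3)·3 = 4.

4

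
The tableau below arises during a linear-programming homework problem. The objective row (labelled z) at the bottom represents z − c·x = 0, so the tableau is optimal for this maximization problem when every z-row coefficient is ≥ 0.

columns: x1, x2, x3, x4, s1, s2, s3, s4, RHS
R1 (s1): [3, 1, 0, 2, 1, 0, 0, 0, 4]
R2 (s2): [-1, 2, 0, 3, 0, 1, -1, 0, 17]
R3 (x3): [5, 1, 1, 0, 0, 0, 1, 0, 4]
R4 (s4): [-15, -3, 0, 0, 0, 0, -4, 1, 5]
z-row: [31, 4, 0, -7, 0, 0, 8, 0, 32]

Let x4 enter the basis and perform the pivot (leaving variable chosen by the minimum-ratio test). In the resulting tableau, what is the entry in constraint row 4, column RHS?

Ratio test on column x4 — row 1: 4/2 = 2; row 2: 17/3 = 17/3; row 3: entry 0 ≤ 0; row 4: entry 0 ≤ 0. Minimum is 2 at row 1 (s1 leaves); pivot element 2.
Divide row 1 by 2; eliminate column x4 from the other rows.
Row 4 update in column RHS: 5 − 0·2 = 5.

5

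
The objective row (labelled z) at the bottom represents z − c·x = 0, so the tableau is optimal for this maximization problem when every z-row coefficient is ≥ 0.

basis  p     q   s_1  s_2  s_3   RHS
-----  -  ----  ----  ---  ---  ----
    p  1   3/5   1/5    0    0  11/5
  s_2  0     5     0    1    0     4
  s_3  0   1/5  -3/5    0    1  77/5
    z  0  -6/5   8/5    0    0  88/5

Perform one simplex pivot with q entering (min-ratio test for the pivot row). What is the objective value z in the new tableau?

464/25

Ratio test on column q — row 1: (11/5)/(3/5) = 11/3; row 2: 4/5 = 4/5; row 3: (77/5)/(1/5) = 77. Minimum is 4/5 at row 2 (s_2 leaves); pivot element 5.
Pivot on row 2; the z-row RHS becomes 88/5 − (-6/5)·(4/5) = 464/25.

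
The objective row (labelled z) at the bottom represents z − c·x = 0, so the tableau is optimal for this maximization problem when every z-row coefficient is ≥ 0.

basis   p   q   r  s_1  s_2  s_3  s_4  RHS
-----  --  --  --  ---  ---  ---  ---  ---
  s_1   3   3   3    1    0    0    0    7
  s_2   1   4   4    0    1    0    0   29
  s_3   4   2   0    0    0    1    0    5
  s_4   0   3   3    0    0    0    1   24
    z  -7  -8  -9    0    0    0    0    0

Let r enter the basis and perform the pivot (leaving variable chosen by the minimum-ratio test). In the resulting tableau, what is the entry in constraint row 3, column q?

2

Ratio test on column r — row 1: 7/3 = 7/3; row 2: 29/4 = 29/4; row 3: entry 0 ≤ 0; row 4: 24/3 = 8. Minimum is 7/3 at row 1 (s_1 leaves); pivot element 3.
Divide row 1 by 3; eliminate column r from the other rows.
Row 3 update in column q: 2 − 0·1 = 2.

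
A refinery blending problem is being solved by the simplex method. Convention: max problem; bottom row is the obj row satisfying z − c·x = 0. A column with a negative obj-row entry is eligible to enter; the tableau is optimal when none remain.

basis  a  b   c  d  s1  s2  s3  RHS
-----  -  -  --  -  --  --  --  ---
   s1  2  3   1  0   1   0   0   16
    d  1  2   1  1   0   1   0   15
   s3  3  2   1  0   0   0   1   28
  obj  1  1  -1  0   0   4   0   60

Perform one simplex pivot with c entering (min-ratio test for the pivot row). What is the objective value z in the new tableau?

75

Ratio test on column c — row 1: 16/1 = 16; row 2: 15/1 = 15; row 3: 28/1 = 28. Minimum is 15 at row 2 (d leaves); pivot element 1.
Pivot on row 2; the obj-row RHS becomes 60 − (-1)·15 = 75.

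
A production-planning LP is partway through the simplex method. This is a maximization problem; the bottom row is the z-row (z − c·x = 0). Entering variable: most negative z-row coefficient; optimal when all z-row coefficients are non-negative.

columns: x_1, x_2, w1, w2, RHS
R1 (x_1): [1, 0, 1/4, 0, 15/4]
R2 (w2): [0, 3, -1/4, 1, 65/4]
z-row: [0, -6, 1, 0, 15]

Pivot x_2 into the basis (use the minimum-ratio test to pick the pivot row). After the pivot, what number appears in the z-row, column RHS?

95/2

Ratio test on column x_2 — row 1: entry 0 ≤ 0; row 2: (65/4)/3 = 65/12. Minimum is 65/12 at row 2 (w2 leaves); pivot element 3.
Divide row 2 by 3; eliminate column x_2 from the other rows.
z-row update in column RHS: 15 − (-6)·(65/12) = 95/2.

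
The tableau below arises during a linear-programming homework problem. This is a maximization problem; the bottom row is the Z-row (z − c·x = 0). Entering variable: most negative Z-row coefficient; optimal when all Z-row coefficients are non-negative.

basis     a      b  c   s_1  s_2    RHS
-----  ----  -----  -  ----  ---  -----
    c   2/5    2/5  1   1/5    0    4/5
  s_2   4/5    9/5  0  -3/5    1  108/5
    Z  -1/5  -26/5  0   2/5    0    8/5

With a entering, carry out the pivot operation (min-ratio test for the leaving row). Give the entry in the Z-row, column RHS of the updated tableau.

2

Ratio test on column a — row 1: (4/5)/(2/5) = 2; row 2: (108/5)/(4/5) = 27. Minimum is 2 at row 1 (c leaves); pivot element 2/5.
Divide row 1 by 2/5; eliminate column a from the other rows.
Z-row update in column RHS: 8/5 − (-1/5)·2 = 2.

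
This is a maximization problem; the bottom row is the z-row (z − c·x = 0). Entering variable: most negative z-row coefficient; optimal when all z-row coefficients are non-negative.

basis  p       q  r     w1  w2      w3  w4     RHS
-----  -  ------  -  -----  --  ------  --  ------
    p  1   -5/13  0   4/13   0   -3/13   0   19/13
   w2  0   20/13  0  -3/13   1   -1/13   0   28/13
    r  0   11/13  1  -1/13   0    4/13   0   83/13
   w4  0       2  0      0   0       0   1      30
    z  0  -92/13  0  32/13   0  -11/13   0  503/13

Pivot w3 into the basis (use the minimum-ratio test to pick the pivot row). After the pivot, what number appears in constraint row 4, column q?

2

Ratio test on column w3 — row 1: entry -3/13 ≤ 0; row 2: entry -1/13 ≤ 0; row 3: (83/13)/(4/13) = 83/4; row 4: entry 0 ≤ 0. Minimum is 83/4 at row 3 (r leaves); pivot element 4/13.
Divide row 3 by 4/13; eliminate column w3 from the other rows.
Row 4 update in column q: 2 − 0·(11/4) = 2.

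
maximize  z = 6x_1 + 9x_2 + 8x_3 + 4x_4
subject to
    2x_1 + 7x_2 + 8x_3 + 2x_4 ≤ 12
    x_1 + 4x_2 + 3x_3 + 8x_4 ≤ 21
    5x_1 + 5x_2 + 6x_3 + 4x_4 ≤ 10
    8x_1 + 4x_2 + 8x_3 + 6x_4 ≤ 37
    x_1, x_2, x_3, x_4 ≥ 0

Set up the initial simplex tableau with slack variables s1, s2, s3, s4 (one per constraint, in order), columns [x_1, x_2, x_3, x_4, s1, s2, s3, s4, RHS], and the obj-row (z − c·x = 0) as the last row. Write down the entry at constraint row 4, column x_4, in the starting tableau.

Constraint 4 has coefficient 6 on x_4.

6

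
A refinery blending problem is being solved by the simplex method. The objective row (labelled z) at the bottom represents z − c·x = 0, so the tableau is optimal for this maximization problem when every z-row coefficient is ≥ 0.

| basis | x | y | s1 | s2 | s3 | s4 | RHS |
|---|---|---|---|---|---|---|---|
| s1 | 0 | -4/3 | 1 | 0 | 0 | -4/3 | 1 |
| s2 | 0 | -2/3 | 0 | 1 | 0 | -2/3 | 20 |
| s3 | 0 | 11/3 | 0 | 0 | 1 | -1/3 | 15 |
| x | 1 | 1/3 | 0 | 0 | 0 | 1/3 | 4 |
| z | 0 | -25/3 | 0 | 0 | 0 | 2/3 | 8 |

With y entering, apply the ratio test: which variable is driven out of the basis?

s3

Column y entries and ratios — s1: -4/3 ≤ 0, skip; s2: -2/3 ≤ 0, skip; s3: 15/(11/3) = 45/11; x: 4/(1/3) = 12.
Smallest ratio is 45/11 in the row of s3, so s3 leaves.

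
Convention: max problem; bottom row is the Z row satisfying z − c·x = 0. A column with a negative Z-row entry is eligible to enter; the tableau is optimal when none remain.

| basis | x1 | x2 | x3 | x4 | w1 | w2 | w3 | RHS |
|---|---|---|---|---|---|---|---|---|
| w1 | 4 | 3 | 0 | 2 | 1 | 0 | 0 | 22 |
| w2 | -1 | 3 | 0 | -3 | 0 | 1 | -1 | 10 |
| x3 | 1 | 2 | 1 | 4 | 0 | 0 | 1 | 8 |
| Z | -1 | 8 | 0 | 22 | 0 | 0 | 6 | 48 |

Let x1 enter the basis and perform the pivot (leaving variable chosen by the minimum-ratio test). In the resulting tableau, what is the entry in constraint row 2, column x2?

15/4

Ratio test on column x1 — row 1: 22/4 = 11/2; row 2: entry -1 ≤ 0; row 3: 8/1 = 8. Minimum is 11/2 at row 1 (w1 leaves); pivot element 4.
Divide row 1 by 4; eliminate column x1 from the other rows.
Row 2 update in column x2: 3 − (-1)·(3/4) = 15/4.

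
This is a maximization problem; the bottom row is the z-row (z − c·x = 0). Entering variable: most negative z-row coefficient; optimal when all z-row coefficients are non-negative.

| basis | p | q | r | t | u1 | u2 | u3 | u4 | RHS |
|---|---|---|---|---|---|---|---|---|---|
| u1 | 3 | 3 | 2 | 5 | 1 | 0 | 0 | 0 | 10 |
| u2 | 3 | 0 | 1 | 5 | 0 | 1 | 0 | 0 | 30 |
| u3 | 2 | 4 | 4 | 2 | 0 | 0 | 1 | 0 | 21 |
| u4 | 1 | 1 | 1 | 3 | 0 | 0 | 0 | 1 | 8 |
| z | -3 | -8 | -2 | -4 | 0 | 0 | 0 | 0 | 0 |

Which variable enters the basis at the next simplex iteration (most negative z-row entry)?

Negative z-row entries: p: -3, q: -8, r: -2, t: -4.
The most negative is -8 in column q, so q enters.

q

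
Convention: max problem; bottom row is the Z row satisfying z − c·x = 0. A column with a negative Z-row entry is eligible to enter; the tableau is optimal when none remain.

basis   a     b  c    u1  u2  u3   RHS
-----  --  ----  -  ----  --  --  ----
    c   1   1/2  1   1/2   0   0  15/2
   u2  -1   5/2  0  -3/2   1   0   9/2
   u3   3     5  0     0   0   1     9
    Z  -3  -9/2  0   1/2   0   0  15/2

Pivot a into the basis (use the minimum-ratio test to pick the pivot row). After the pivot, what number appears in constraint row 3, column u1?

0

Ratio test on column a — row 1: (15/2)/1 = 15/2; row 2: entry -1 ≤ 0; row 3: 9/3 = 3. Minimum is 3 at row 3 (u3 leaves); pivot element 3.
Divide row 3 by 3; eliminate column a from the other rows.
In the new row 3, the u1 entry is the old entry divided by the pivot: 0/3 = 0.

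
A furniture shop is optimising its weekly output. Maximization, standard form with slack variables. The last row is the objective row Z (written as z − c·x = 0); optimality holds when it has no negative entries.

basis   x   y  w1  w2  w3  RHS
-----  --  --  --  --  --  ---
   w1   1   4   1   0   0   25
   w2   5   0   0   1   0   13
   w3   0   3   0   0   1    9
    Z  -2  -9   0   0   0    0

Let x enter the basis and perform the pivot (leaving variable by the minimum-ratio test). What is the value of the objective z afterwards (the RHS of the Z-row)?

Ratio test on column x — row 1: 25/1 = 25; row 2: 13/5 = 13/5; row 3: entry 0 ≤ 0. Minimum is 13/5 at row 2 (w2 leaves); pivot element 5.
Pivot on row 2; the Z-row RHS becomes 0 − (-2)·(13/5) = 26/5.

26/5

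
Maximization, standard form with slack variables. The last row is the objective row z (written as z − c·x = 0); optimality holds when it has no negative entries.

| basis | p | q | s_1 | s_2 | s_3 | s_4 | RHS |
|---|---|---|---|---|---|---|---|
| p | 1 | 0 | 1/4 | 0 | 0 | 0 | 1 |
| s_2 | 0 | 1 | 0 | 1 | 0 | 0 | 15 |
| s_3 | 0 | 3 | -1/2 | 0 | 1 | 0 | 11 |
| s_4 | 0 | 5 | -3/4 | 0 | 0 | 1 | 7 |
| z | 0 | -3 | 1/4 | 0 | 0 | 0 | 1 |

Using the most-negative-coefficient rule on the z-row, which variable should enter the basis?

Negative z-row entries: q: -3.
The most negative is -3 in column q, so q enters.

q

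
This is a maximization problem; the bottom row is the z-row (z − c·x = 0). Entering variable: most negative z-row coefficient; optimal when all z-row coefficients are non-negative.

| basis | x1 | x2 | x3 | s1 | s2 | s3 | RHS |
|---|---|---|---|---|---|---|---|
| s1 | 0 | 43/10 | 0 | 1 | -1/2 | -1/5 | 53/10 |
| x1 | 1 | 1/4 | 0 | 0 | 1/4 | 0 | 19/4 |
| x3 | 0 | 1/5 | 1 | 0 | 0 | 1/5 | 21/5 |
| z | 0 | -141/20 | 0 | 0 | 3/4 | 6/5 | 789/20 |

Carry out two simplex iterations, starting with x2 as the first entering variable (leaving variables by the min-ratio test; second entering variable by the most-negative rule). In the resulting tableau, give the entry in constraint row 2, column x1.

Ratio test on column x2 — row 1: (53/10)/(43/10) = 53/43; row 2: (19/4)/(1/4) = 19; row 3: (21/5)/(1/5) = 21. Minimum is 53/43 at row 1 (s1 leaves); pivot element 43/10.
Divide row 1 by 43/10; eliminate column x2 from the other rows.
Second iteration: most negative z-row entry is -3/43 in column s2, so s2 enters.
Ratio test on column s2 — row 1: entry -5/43 ≤ 0; row 2: (191/43)/(12/43) = 191/12; row 3: (170/43)/(1/43) = 170. Minimum is 191/12 at row 2 (x1 leaves); pivot element 12/43.
Divide row 2 by 12/43; eliminate column s2 from the other rows.
After both pivots, the entry at constraint row 2, column x1 is 43/12.

43/12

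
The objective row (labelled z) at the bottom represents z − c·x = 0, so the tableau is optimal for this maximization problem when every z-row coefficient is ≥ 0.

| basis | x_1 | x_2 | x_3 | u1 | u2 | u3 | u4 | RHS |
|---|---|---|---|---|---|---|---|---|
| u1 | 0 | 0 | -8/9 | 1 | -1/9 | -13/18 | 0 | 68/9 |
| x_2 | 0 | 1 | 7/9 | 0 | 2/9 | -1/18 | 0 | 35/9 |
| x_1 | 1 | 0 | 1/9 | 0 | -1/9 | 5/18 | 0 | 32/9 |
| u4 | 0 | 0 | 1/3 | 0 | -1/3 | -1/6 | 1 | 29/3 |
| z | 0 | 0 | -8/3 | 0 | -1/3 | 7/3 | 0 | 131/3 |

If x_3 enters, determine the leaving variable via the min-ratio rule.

x_2

Column x_3 entries and ratios — u1: -8/9 ≤ 0, skip; x_2: (35/9)/(7/9) = 5; x_1: (32/9)/(1/9) = 32; u4: (29/3)/(1/3) = 29.
Smallest ratio is 5 in the row of x_2, so x_2 leaves.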